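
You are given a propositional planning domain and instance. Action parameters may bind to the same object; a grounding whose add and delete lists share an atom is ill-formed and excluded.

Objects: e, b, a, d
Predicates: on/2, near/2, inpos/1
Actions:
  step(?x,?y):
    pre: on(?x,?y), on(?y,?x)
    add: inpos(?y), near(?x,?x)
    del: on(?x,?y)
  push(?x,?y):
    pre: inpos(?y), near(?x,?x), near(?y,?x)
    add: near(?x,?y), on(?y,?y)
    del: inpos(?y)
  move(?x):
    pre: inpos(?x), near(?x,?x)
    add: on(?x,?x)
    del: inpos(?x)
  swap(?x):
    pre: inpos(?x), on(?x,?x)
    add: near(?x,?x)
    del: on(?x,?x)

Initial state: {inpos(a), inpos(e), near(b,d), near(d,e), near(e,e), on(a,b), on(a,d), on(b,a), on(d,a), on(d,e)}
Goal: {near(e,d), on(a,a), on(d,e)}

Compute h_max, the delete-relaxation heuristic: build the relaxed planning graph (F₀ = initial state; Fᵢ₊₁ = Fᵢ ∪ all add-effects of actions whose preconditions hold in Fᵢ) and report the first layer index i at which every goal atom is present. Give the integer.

F0 = init (10 atoms)
F1 = F0 ∪ {inpos(b), inpos(d), near(a,a), near(b,b), near(d,d), on(e,e)}  (16 atoms)
F2 = F1 ∪ {near(d,b), near(e,d), on(a,a), on(b,b), on(d,d)}  (21 atoms)
goal ⊆ F2  ⇒  h_max = 2

2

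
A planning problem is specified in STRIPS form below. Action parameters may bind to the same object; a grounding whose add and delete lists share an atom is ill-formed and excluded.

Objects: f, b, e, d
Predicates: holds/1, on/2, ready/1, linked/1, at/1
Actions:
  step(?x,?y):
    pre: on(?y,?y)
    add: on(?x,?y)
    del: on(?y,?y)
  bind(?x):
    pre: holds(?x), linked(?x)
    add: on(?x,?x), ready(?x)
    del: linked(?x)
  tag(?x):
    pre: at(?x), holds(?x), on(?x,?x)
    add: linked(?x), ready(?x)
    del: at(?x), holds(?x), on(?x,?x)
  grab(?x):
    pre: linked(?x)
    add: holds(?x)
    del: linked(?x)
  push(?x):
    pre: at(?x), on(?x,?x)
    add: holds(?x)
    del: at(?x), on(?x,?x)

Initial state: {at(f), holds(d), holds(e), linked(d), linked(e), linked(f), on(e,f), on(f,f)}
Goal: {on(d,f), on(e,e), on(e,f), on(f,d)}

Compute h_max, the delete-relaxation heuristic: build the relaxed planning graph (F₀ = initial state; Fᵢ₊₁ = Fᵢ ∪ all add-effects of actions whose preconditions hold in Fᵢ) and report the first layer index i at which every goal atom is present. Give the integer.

F0 = init (8 atoms)
F1 = F0 ∪ {holds(f), on(b,f), on(d,d), on(d,f), on(e,e), ready(d), ready(e)}  (15 atoms)
F2 = F1 ∪ {on(b,d), on(b,e), on(d,e), on(e,d), on(f,d), on(f,e), ready(f)}  (22 atoms)
goal ⊆ F2  ⇒  h_max = 2

2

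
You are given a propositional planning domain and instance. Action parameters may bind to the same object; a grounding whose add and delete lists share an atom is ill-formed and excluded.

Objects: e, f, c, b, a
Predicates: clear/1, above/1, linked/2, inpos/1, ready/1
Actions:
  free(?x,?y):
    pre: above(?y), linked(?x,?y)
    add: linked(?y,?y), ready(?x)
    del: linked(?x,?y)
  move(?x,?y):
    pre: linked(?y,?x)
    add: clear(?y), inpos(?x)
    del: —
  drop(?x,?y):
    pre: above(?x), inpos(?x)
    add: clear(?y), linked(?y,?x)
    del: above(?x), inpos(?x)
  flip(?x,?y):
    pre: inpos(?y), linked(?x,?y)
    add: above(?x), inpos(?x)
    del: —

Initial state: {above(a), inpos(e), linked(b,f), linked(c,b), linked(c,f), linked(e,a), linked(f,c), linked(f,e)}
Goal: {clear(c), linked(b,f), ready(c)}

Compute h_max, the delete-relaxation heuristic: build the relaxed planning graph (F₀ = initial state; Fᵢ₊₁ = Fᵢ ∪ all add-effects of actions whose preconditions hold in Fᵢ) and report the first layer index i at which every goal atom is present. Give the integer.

F0 = init (8 atoms)
F1 = F0 ∪ {above(f), clear(b), clear(c), clear(e), clear(f), inpos(a), inpos(b), inpos(c), inpos(f), linked(a,a), ready(e)}  (19 atoms)
F2 = F1 ∪ {above(b), above(c), above(e), clear(a), linked(a,f), linked(b,a), linked(c,a), linked(e,f), linked(f,a), linked(f,f), ready(b), ready(c)}  (31 atoms)
goal ⊆ F2  ⇒  h_max = 2

2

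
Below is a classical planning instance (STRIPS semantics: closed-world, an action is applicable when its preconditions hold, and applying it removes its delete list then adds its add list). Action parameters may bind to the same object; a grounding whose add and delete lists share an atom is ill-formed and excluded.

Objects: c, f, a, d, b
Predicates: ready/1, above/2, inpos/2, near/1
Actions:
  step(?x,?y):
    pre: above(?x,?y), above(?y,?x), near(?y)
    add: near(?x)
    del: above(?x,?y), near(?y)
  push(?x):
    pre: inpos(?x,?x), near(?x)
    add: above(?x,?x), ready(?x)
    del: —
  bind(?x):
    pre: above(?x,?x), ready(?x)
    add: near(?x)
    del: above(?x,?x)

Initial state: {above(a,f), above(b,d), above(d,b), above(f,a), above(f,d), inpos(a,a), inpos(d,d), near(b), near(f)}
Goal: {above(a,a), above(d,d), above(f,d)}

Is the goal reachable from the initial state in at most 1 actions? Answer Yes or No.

No

1. step(a,f)  →  {above(b,d), above(d,b), above(f,a), above(f,d), inpos(a,a), inpos(d,d), near(a), near(b)}
2. step(d,b)  →  {above(b,d), above(f,a), above(f,d), inpos(a,a), inpos(d,d), near(a), near(d)}
3. push(a)  →  {above(a,a), above(b,d), above(f,a), above(f,d), inpos(a,a), inpos(d,d), near(a), near(d), ready(a)}
4. push(d)  →  {above(a,a), above(b,d), above(d,d), above(f,a), above(f,d), inpos(a,a), inpos(d,d), near(a), near(d), ready(a), ready(d)}
optimal plan length = 4; 4 > 1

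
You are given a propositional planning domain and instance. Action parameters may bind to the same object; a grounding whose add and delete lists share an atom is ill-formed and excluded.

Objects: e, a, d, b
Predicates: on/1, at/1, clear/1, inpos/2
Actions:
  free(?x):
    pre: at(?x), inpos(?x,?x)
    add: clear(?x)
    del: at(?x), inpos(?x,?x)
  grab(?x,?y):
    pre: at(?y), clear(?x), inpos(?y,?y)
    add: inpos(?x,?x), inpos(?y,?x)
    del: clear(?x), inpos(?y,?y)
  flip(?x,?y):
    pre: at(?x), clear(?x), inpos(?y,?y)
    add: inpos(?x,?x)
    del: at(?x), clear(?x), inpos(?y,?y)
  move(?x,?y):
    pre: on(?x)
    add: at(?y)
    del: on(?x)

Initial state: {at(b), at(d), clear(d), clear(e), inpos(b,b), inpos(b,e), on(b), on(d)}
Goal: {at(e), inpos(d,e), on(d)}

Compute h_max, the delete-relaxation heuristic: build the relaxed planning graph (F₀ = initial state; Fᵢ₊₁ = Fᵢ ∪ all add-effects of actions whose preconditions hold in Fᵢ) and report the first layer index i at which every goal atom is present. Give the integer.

2

F0 = init (8 atoms)
F1 = F0 ∪ {at(a), at(e), clear(b), inpos(b,d), inpos(d,d), inpos(e,e)}  (14 atoms)
F2 = F1 ∪ {inpos(d,b), inpos(d,e), inpos(e,b), inpos(e,d)}  (18 atoms)
goal ⊆ F2  ⇒  h_max = 2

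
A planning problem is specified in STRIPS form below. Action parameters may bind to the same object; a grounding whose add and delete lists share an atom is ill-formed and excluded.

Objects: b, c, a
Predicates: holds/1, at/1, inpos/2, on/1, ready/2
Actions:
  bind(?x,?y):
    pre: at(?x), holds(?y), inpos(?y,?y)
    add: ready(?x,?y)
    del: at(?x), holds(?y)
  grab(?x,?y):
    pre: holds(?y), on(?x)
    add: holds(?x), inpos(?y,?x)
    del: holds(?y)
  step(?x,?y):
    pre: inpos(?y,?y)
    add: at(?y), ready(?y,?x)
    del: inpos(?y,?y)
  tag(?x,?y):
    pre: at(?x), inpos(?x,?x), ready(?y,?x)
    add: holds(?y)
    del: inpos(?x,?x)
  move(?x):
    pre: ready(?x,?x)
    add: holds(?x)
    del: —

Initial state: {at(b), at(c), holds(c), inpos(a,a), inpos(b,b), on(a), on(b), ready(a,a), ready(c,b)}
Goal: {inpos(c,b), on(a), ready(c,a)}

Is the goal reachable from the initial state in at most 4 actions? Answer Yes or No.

1. grab(b,c)  →  {at(b), at(c), holds(b), inpos(a,a), inpos(b,b), inpos(c,b), on(a), on(b), ready(a,a), ready(c,b)}
2. grab(a,b)  →  {at(b), at(c), holds(a), inpos(a,a), inpos(b,a), inpos(b,b), inpos(c,b), on(a), on(b), ready(a,a), ready(c,b)}
3. bind(c,a)  →  {at(b), inpos(a,a), inpos(b,a), inpos(b,b), inpos(c,b), on(a), on(b), ready(a,a), ready(c,a), ready(c,b)}
optimal plan length = 3; 3 ≤ 4

Yes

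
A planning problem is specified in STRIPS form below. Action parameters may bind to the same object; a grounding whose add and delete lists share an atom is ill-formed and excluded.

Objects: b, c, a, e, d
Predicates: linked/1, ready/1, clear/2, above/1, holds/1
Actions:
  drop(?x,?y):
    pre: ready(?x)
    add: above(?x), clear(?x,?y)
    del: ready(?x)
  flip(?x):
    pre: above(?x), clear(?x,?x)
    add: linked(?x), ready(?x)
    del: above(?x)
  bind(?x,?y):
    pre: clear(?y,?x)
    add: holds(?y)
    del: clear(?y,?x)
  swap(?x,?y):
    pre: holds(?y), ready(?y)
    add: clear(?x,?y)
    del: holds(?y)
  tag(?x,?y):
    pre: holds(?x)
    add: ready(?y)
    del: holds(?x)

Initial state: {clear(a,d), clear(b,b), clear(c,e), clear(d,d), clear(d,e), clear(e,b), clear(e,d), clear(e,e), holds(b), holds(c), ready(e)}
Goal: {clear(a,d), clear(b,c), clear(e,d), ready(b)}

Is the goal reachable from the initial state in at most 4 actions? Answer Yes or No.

Yes

1. tag(b,b)  →  {clear(a,d), clear(b,b), clear(c,e), clear(d,d), clear(d,e), clear(e,b), clear(e,d), clear(e,e), holds(c), ready(b), ready(e)}
2. drop(b,c)  →  {above(b), clear(a,d), clear(b,b), clear(b,c), clear(c,e), clear(d,d), clear(d,e), clear(e,b), clear(e,d), clear(e,e), holds(c), ready(e)}
3. flip(b)  →  {clear(a,d), clear(b,b), clear(b,c), clear(c,e), clear(d,d), clear(d,e), clear(e,b), clear(e,d), clear(e,e), holds(c), linked(b), ready(b), ready(e)}
optimal plan length = 3; 3 ≤ 4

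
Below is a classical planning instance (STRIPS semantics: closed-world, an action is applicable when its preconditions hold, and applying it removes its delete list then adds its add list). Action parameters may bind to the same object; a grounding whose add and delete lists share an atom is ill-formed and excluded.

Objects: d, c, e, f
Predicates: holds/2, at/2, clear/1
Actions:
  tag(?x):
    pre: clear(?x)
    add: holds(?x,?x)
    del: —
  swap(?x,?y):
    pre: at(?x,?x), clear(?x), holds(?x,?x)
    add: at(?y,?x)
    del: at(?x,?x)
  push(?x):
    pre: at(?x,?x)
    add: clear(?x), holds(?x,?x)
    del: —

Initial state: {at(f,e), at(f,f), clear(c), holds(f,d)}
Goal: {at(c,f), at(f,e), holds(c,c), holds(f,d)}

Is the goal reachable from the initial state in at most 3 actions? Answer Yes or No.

1. tag(c)  →  {at(f,e), at(f,f), clear(c), holds(c,c), holds(f,d)}
2. push(f)  →  {at(f,e), at(f,f), clear(c), clear(f), holds(c,c), holds(f,d), holds(f,f)}
3. swap(f,c)  →  {at(c,f), at(f,e), clear(c), clear(f), holds(c,c), holds(f,d), holds(f,f)}
optimal plan length = 3; 3 ≤ 3

Yes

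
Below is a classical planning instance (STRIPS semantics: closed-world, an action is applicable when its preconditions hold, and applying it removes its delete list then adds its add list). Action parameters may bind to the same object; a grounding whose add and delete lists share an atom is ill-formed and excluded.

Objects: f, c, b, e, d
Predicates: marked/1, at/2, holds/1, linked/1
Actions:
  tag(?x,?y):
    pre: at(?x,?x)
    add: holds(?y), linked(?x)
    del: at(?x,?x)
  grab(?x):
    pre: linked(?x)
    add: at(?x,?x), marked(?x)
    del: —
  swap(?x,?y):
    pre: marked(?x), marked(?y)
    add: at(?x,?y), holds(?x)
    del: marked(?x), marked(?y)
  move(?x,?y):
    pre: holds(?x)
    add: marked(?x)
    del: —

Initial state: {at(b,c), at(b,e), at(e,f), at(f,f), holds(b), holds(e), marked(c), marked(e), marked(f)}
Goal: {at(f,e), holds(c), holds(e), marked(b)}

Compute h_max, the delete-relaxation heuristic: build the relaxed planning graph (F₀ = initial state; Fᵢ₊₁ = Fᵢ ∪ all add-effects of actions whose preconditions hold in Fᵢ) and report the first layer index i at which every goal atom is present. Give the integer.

F0 = init (9 atoms)
F1 = F0 ∪ {at(c,c), at(c,e), at(c,f), at(e,c), at(e,e), at(f,c), at(f,e), holds(c), holds(d), holds(f), linked(f), marked(b)}  (21 atoms)
goal ⊆ F1  ⇒  h_max = 1

1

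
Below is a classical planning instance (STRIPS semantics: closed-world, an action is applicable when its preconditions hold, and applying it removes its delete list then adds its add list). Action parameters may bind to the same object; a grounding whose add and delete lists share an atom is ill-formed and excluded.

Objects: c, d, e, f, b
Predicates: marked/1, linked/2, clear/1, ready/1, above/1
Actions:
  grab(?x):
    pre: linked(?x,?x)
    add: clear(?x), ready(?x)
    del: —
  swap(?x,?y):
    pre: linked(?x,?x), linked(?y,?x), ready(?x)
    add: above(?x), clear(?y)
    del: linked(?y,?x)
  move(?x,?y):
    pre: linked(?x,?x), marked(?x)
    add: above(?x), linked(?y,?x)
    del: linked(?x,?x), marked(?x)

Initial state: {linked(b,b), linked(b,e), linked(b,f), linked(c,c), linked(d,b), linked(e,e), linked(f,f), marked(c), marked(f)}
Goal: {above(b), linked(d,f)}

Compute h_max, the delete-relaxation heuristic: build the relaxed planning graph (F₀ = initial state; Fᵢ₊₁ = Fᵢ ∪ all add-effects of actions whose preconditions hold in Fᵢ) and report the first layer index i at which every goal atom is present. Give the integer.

2

F0 = init (9 atoms)
F1 = F0 ∪ {above(c), above(f), clear(b), clear(c), clear(e), clear(f), linked(b,c), linked(c,f), linked(d,c), linked(d,f), linked(e,c), linked(e,f), linked(f,c), ready(b), ready(c), ready(e), ready(f)}  (26 atoms)
F2 = F1 ∪ {above(b), above(e), clear(d)}  (29 atoms)
goal ⊆ F2  ⇒  h_max = 2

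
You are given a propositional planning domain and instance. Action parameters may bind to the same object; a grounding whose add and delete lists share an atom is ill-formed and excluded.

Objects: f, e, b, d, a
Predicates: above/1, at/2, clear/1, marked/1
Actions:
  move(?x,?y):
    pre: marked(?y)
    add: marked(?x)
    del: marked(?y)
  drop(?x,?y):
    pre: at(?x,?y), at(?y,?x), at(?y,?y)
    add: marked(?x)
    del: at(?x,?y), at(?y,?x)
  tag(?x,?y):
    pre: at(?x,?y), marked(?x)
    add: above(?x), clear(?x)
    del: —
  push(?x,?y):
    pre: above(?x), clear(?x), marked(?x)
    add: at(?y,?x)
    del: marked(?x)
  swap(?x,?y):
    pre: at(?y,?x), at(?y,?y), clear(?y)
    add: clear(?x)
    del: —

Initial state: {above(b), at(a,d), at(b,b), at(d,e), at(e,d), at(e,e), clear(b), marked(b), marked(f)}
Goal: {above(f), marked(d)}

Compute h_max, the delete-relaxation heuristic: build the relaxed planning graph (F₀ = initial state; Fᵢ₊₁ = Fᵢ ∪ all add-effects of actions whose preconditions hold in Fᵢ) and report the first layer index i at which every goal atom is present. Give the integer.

F0 = init (9 atoms)
F1 = F0 ∪ {at(a,b), at(d,b), at(e,b), at(f,b), marked(a), marked(d), marked(e)}  (16 atoms)
F2 = F1 ∪ {above(a), above(d), above(e), above(f), clear(a), clear(d), clear(e), clear(f)}  (24 atoms)
goal ⊆ F2  ⇒  h_max = 2

2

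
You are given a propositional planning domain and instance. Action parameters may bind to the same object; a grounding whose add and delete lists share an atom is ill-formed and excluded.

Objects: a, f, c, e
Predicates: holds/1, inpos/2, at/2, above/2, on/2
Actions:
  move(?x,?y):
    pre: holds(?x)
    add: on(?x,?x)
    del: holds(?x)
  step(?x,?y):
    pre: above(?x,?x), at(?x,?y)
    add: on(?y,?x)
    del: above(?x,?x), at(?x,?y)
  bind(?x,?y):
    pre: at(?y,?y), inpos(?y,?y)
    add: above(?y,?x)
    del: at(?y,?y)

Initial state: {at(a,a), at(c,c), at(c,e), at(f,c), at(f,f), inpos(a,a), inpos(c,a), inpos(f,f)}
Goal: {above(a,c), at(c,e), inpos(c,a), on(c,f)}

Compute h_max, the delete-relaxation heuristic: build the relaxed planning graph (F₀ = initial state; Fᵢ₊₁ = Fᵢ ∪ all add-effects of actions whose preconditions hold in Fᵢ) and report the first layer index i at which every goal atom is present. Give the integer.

2

F0 = init (8 atoms)
F1 = F0 ∪ {above(a,a), above(a,c), above(a,e), above(a,f), above(f,a), above(f,c), above(f,e), above(f,f)}  (16 atoms)
F2 = F1 ∪ {on(a,a), on(c,f), on(f,f)}  (19 atoms)
goal ⊆ F2  ⇒  h_max = 2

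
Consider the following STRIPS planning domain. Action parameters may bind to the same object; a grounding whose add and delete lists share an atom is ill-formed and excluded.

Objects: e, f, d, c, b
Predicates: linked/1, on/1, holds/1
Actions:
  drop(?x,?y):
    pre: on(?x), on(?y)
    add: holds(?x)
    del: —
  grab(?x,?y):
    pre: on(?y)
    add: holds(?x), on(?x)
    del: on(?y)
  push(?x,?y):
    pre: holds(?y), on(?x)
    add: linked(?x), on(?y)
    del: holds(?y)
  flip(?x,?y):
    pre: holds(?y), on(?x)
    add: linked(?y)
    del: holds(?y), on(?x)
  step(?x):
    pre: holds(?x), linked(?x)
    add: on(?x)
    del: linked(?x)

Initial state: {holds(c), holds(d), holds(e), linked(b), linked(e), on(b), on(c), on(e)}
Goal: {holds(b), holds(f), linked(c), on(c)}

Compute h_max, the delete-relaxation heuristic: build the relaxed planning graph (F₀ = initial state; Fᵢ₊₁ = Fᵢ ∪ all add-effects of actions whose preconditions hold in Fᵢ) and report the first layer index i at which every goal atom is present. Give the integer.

1

F0 = init (8 atoms)
F1 = F0 ∪ {holds(b), holds(f), linked(c), linked(d), on(d), on(f)}  (14 atoms)
goal ⊆ F1  ⇒  h_max = 1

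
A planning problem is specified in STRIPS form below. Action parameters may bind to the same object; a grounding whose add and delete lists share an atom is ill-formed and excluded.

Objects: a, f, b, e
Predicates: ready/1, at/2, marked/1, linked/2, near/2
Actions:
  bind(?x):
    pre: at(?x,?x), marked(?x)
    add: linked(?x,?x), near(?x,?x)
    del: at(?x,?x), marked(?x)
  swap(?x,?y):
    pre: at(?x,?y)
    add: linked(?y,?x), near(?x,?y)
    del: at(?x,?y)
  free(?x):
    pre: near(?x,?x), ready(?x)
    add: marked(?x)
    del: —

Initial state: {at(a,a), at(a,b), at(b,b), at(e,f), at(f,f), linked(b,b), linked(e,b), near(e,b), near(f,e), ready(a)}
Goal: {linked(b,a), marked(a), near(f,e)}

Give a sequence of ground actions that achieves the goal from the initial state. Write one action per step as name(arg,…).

swap(a,a); swap(a,b); free(a)

1. swap(a,a)  →  {at(a,b), at(b,b), at(e,f), at(f,f), linked(a,a), linked(b,b), linked(e,b), near(a,a), near(e,b), near(f,e), ready(a)}
2. swap(a,b)  →  {at(b,b), at(e,f), at(f,f), linked(a,a), linked(b,a), linked(b,b), linked(e,b), near(a,a), near(a,b), near(e,b), near(f,e), ready(a)}
3. free(a)  →  {at(b,b), at(e,f), at(f,f), linked(a,a), linked(b,a), linked(b,b), linked(e,b), marked(a), near(a,a), near(a,b), near(e,b), near(f,e), ready(a)}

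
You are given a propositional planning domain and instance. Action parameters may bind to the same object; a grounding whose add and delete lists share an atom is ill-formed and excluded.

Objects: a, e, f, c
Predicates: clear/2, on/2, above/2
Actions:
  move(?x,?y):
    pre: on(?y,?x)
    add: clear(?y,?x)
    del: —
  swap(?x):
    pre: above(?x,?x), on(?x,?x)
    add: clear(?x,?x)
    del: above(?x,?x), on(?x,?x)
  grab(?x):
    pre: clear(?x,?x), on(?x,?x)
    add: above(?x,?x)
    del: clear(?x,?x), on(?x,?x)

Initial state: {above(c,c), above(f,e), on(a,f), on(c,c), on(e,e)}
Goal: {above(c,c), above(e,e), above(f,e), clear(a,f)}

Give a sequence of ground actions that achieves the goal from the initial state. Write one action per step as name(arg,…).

1. move(e,e)  →  {above(c,c), above(f,e), clear(e,e), on(a,f), on(c,c), on(e,e)}
2. move(f,a)  →  {above(c,c), above(f,e), clear(a,f), clear(e,e), on(a,f), on(c,c), on(e,e)}
3. grab(e)  →  {above(c,c), above(e,e), above(f,e), clear(a,f), on(a,f), on(c,c)}

move(e,e); move(f,a); grab(e)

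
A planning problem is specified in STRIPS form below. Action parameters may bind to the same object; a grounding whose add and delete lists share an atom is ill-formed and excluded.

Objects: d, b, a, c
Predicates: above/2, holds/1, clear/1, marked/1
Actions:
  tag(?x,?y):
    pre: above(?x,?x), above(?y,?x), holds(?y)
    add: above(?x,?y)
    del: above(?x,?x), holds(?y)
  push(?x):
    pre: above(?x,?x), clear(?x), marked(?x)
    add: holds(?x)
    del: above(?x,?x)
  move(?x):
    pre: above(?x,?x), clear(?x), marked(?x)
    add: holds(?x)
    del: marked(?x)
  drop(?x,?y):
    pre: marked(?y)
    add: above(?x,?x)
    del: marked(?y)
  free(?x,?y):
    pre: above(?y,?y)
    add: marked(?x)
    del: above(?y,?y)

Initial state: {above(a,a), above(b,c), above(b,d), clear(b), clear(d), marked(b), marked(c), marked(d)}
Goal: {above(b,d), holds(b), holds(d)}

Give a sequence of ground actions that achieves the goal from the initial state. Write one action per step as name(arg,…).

drop(d,c); push(d); drop(b,d); push(b)

1. drop(d,c)  →  {above(a,a), above(b,c), above(b,d), above(d,d), clear(b), clear(d), marked(b), marked(d)}
2. push(d)  →  {above(a,a), above(b,c), above(b,d), clear(b), clear(d), holds(d), marked(b), marked(d)}
3. drop(b,d)  →  {above(a,a), above(b,b), above(b,c), above(b,d), clear(b), clear(d), holds(d), marked(b)}
4. push(b)  →  {above(a,a), above(b,c), above(b,d), clear(b), clear(d), holds(b), holds(d), marked(b)}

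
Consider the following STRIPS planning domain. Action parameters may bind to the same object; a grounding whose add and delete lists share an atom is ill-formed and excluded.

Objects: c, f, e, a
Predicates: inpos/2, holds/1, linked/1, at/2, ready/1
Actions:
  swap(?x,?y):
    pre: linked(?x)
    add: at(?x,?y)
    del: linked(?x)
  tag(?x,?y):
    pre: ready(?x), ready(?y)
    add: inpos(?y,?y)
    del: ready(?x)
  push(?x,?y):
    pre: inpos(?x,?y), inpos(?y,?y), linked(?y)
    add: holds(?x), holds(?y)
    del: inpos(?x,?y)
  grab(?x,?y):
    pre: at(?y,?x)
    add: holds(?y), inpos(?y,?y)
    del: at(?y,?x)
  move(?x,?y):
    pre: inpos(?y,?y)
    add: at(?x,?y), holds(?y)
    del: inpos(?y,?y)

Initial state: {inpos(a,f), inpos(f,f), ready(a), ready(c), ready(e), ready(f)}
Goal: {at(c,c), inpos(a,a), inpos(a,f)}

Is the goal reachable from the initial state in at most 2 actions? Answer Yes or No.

No

1. tag(c,c)  →  {inpos(a,f), inpos(c,c), inpos(f,f), ready(a), ready(e), ready(f)}
2. tag(f,a)  →  {inpos(a,a), inpos(a,f), inpos(c,c), inpos(f,f), ready(a), ready(e)}
3. move(c,c)  →  {at(c,c), holds(c), inpos(a,a), inpos(a,f), inpos(f,f), ready(a), ready(e)}
optimal plan length = 3; 3 > 2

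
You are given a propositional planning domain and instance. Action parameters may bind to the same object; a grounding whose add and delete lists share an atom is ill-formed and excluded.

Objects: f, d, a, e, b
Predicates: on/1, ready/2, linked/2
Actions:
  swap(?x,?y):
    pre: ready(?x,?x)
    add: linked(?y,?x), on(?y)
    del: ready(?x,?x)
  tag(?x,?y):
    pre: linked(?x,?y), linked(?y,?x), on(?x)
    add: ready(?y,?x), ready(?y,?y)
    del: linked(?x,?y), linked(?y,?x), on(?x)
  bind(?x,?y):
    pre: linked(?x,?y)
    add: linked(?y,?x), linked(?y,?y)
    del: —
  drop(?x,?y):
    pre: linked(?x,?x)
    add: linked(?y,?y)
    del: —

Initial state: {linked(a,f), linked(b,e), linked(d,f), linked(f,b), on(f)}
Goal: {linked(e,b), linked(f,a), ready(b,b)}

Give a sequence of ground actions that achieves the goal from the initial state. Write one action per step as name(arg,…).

1. bind(f,b)  →  {linked(a,f), linked(b,b), linked(b,e), linked(b,f), linked(d,f), linked(f,b), on(f)}
2. tag(f,b)  →  {linked(a,f), linked(b,b), linked(b,e), linked(d,f), ready(b,b), ready(b,f)}
3. bind(a,f)  →  {linked(a,f), linked(b,b), linked(b,e), linked(d,f), linked(f,a), linked(f,f), ready(b,b), ready(b,f)}
4. bind(b,e)  →  {linked(a,f), linked(b,b), linked(b,e), linked(d,f), linked(e,b), linked(e,e), linked(f,a), linked(f,f), ready(b,b), ready(b,f)}

bind(f,b); tag(f,b); bind(a,f); bind(b,e)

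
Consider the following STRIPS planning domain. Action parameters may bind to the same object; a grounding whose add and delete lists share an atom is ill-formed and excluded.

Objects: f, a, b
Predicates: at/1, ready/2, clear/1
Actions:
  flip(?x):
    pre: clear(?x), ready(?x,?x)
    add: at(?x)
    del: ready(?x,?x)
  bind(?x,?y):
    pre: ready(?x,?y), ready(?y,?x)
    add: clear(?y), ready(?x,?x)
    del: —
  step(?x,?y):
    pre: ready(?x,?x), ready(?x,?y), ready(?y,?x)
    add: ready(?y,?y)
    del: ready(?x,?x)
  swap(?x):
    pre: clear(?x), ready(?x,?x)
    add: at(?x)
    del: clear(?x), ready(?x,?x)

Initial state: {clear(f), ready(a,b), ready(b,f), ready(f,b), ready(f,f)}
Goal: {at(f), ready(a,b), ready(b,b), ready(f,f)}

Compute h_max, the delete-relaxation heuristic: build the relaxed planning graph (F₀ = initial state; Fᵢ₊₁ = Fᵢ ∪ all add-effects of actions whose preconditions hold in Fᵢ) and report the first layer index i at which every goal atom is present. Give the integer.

F0 = init (5 atoms)
F1 = F0 ∪ {at(f), clear(b), ready(b,b)}  (8 atoms)
goal ⊆ F1  ⇒  h_max = 1

1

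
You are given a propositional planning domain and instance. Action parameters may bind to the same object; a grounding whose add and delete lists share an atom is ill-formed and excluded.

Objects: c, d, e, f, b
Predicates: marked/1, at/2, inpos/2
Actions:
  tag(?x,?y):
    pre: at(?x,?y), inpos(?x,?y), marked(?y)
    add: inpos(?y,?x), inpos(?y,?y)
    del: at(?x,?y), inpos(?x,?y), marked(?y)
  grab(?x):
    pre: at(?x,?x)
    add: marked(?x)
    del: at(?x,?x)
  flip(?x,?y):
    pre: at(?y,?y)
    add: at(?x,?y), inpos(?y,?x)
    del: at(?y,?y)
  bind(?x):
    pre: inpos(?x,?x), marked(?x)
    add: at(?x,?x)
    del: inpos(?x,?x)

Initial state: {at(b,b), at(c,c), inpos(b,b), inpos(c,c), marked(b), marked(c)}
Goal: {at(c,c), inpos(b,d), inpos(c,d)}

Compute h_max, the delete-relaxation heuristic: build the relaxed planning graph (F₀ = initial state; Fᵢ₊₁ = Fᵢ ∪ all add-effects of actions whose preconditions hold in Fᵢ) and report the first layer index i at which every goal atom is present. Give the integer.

F0 = init (6 atoms)
F1 = F0 ∪ {at(b,c), at(c,b), at(d,b), at(d,c), at(e,b), at(e,c), at(f,b), at(f,c), inpos(b,c), inpos(b,d), inpos(b,e), inpos(b,f), inpos(c,b), inpos(c,d), inpos(c,e), inpos(c,f)}  (22 atoms)
goal ⊆ F1  ⇒  h_max = 1

1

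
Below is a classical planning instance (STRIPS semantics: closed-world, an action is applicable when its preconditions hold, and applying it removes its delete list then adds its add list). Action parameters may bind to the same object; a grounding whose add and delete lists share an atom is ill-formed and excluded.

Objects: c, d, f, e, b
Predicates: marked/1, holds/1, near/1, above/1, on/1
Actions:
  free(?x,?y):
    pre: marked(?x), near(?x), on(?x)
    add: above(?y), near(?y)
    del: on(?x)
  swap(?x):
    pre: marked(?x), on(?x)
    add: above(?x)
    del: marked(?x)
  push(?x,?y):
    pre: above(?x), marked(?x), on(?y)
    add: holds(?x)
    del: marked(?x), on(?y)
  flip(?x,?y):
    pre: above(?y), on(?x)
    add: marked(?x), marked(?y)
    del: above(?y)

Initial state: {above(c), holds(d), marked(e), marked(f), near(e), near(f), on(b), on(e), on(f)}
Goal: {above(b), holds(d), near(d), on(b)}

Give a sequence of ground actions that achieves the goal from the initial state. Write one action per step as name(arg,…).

free(f,d); free(e,b)

1. free(f,d)  →  {above(c), above(d), holds(d), marked(e), marked(f), near(d), near(e), near(f), on(b), on(e)}
2. free(e,b)  →  {above(b), above(c), above(d), holds(d), marked(e), marked(f), near(b), near(d), near(e), near(f), on(b)}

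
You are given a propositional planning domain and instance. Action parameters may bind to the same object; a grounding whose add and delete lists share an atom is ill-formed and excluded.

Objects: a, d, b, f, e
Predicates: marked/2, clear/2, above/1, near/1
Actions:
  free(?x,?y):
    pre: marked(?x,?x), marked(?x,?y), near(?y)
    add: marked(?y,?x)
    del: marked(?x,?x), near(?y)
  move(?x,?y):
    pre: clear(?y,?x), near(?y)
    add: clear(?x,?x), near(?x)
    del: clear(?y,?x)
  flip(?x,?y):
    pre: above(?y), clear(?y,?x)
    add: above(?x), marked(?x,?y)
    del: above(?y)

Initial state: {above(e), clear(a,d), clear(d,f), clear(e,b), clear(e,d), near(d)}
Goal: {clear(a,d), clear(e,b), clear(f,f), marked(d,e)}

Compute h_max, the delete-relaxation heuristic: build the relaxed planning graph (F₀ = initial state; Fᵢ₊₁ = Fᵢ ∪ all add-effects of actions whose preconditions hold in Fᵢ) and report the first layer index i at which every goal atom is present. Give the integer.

1

F0 = init (6 atoms)
F1 = F0 ∪ {above(b), above(d), clear(f,f), marked(b,e), marked(d,e), near(f)}  (12 atoms)
goal ⊆ F1  ⇒  h_max = 1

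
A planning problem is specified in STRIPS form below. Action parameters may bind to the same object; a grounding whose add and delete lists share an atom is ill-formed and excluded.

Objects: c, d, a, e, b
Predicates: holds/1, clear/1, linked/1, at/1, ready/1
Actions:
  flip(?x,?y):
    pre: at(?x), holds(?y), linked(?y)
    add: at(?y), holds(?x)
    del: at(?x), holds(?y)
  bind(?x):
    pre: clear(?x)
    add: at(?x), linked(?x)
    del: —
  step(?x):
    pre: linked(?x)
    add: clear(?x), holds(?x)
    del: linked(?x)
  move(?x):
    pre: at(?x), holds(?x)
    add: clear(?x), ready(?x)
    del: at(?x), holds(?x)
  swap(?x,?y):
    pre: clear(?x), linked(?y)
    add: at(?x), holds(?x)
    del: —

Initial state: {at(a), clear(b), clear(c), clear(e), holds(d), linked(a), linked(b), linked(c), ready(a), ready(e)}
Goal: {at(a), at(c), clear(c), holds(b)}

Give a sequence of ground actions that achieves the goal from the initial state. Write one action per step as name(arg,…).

1. bind(c)  →  {at(a), at(c), clear(b), clear(c), clear(e), holds(d), linked(a), linked(b), linked(c), ready(a), ready(e)}
2. step(b)  →  {at(a), at(c), clear(b), clear(c), clear(e), holds(b), holds(d), linked(a), linked(c), ready(a), ready(e)}

bind(c); step(b)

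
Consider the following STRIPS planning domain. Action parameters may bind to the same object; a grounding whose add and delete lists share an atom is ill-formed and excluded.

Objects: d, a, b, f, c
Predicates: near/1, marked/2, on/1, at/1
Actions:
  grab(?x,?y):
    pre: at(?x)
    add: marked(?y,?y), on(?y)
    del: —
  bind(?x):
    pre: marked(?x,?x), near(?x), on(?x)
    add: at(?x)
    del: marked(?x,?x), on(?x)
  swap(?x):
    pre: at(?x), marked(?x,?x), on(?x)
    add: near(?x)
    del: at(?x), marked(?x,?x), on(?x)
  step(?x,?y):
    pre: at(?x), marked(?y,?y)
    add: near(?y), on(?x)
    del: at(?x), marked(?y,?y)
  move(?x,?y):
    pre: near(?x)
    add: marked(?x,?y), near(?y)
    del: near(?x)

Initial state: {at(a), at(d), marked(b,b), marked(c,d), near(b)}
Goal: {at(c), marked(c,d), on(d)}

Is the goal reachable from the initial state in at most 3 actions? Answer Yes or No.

1. grab(d,d)  →  {at(a), at(d), marked(b,b), marked(c,d), marked(d,d), near(b), on(d)}
2. grab(d,c)  →  {at(a), at(d), marked(b,b), marked(c,c), marked(c,d), marked(d,d), near(b), on(c), on(d)}
3. move(b,c)  →  {at(a), at(d), marked(b,b), marked(b,c), marked(c,c), marked(c,d), marked(d,d), near(c), on(c), on(d)}
4. bind(c)  →  {at(a), at(c), at(d), marked(b,b), marked(b,c), marked(c,d), marked(d,d), near(c), on(d)}
optimal plan length = 4; 4 > 3

No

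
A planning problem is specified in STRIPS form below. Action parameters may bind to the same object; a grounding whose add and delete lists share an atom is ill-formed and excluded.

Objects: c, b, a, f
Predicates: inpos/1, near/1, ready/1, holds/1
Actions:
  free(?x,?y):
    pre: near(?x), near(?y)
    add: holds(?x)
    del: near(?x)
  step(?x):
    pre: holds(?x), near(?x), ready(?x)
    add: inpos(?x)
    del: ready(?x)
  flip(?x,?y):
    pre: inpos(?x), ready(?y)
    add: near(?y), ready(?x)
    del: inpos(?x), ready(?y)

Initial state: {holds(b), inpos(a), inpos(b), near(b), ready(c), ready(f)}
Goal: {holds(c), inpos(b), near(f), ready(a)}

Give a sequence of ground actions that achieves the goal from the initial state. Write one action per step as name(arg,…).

1. flip(b,c)  →  {holds(b), inpos(a), near(b), near(c), ready(b), ready(f)}
2. free(c,c)  →  {holds(b), holds(c), inpos(a), near(b), ready(b), ready(f)}
3. step(b)  →  {holds(b), holds(c), inpos(a), inpos(b), near(b), ready(f)}
4. flip(a,f)  →  {holds(b), holds(c), inpos(b), near(b), near(f), ready(a)}

flip(b,c); free(c,c); step(b); flip(a,f)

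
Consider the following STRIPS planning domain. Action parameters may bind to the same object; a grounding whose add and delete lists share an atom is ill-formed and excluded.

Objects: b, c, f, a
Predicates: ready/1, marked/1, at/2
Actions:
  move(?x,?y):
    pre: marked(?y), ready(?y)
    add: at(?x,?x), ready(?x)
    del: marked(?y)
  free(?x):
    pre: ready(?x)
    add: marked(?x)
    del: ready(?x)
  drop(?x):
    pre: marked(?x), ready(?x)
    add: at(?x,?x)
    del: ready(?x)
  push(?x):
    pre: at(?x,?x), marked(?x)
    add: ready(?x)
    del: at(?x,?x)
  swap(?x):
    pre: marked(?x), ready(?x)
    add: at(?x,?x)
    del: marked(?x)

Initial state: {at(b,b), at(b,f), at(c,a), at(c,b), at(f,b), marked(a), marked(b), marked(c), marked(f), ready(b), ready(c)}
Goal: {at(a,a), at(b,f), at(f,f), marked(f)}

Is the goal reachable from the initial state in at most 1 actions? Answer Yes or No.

1. move(f,b)  →  {at(b,b), at(b,f), at(c,a), at(c,b), at(f,b), at(f,f), marked(a), marked(c), marked(f), ready(b), ready(c), ready(f)}
2. move(a,c)  →  {at(a,a), at(b,b), at(b,f), at(c,a), at(c,b), at(f,b), at(f,f), marked(a), marked(f), ready(a), ready(b), ready(c), ready(f)}
optimal plan length = 2; 2 > 1

No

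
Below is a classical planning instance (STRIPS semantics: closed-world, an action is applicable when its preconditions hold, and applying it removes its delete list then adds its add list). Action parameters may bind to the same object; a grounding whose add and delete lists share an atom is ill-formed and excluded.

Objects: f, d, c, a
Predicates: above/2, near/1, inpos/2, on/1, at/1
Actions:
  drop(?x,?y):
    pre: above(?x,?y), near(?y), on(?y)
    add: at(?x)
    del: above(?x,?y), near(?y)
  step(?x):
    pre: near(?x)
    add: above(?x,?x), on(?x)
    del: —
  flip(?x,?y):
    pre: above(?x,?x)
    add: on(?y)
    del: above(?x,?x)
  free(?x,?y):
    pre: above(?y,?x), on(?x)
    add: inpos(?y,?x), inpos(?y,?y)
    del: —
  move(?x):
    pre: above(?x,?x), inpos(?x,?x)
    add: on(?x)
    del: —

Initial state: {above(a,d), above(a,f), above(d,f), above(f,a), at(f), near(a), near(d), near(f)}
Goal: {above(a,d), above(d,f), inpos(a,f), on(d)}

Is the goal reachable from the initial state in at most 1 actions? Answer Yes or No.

1. step(f)  →  {above(a,d), above(a,f), above(d,f), above(f,a), above(f,f), at(f), near(a), near(d), near(f), on(f)}
2. step(d)  →  {above(a,d), above(a,f), above(d,d), above(d,f), above(f,a), above(f,f), at(f), near(a), near(d), near(f), on(d), on(f)}
3. free(f,a)  →  {above(a,d), above(a,f), above(d,d), above(d,f), above(f,a), above(f,f), at(f), inpos(a,a), inpos(a,f), near(a), near(d), near(f), on(d), on(f)}
optimal plan length = 3; 3 > 1

No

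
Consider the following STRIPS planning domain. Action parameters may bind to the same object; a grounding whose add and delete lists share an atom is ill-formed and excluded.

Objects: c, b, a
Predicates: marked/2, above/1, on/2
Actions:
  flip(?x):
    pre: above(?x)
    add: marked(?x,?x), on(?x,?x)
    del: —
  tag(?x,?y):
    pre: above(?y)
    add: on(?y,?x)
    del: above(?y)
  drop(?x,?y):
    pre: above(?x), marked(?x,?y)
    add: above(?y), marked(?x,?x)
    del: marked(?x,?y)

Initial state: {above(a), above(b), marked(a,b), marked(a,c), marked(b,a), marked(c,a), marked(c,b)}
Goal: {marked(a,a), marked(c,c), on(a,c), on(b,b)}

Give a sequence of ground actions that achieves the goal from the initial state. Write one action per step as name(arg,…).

1. flip(b)  →  {above(a), above(b), marked(a,b), marked(a,c), marked(b,a), marked(b,b), marked(c,a), marked(c,b), on(b,b)}
2. drop(a,c)  →  {above(a), above(b), above(c), marked(a,a), marked(a,b), marked(b,a), marked(b,b), marked(c,a), marked(c,b), on(b,b)}
3. flip(c)  →  {above(a), above(b), above(c), marked(a,a), marked(a,b), marked(b,a), marked(b,b), marked(c,a), marked(c,b), marked(c,c), on(b,b), on(c,c)}
4. tag(c,a)  →  {above(b), above(c), marked(a,a), marked(a,b), marked(b,a), marked(b,b), marked(c,a), marked(c,b), marked(c,c), on(a,c), on(b,b), on(c,c)}

flip(b); drop(a,c); flip(c); tag(c,a)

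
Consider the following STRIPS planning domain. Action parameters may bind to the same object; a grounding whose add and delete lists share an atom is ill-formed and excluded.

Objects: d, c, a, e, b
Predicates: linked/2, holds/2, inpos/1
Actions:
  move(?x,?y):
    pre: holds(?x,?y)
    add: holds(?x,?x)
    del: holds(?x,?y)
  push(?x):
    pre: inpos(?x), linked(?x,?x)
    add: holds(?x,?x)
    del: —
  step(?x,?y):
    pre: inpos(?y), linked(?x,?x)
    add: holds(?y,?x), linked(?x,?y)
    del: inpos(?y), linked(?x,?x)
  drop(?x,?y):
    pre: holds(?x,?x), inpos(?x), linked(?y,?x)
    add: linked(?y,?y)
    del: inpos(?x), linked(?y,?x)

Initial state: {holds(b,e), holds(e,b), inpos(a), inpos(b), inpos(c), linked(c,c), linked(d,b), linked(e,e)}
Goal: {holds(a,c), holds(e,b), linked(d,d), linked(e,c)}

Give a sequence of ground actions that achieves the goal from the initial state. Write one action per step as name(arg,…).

move(b,e); step(c,a); step(e,c); drop(b,d)

1. move(b,e)  →  {holds(b,b), holds(e,b), inpos(a), inpos(b), inpos(c), linked(c,c), linked(d,b), linked(e,e)}
2. step(c,a)  →  {holds(a,c), holds(b,b), holds(e,b), inpos(b), inpos(c), linked(c,a), linked(d,b), linked(e,e)}
3. step(e,c)  →  {holds(a,c), holds(b,b), holds(c,e), holds(e,b), inpos(b), linked(c,a), linked(d,b), linked(e,c)}
4. drop(b,d)  →  {holds(a,c), holds(b,b), holds(c,e), holds(e,b), linked(c,a), linked(d,d), linked(e,c)}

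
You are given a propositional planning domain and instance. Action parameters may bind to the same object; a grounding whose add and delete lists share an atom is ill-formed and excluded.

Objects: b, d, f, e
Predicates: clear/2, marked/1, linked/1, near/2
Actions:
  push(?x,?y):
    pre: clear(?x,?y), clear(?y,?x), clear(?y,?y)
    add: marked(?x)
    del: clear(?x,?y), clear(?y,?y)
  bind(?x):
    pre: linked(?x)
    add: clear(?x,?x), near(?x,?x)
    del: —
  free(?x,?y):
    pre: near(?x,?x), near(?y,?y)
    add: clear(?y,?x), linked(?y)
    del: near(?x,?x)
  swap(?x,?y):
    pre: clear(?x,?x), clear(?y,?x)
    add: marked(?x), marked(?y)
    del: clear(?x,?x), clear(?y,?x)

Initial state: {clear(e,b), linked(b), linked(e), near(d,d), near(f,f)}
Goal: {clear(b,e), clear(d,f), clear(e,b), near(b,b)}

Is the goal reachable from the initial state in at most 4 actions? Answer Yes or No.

Yes

1. bind(b)  →  {clear(b,b), clear(e,b), linked(b), linked(e), near(b,b), near(d,d), near(f,f)}
2. bind(e)  →  {clear(b,b), clear(e,b), clear(e,e), linked(b), linked(e), near(b,b), near(d,d), near(e,e), near(f,f)}
3. free(f,d)  →  {clear(b,b), clear(d,f), clear(e,b), clear(e,e), linked(b), linked(d), linked(e), near(b,b), near(d,d), near(e,e)}
4. free(e,b)  →  {clear(b,b), clear(b,e), clear(d,f), clear(e,b), clear(e,e), linked(b), linked(d), linked(e), near(b,b), near(d,d)}
optimal plan length = 4; 4 ≤ 4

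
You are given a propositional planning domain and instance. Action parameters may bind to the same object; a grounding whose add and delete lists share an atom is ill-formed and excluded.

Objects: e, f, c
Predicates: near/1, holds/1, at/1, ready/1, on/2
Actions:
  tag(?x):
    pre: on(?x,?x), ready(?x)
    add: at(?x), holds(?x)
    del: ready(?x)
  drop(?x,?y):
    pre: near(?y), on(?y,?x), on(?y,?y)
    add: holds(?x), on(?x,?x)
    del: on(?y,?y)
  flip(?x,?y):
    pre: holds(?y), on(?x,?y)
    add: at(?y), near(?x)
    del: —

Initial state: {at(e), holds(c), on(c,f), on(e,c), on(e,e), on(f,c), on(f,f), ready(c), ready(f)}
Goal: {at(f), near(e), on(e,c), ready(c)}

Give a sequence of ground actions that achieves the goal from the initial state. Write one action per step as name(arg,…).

1. tag(f)  →  {at(e), at(f), holds(c), holds(f), on(c,f), on(e,c), on(e,e), on(f,c), on(f,f), ready(c)}
2. flip(e,c)  →  {at(c), at(e), at(f), holds(c), holds(f), near(e), on(c,f), on(e,c), on(e,e), on(f,c), on(f,f), ready(c)}

tag(f); flip(e,c)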